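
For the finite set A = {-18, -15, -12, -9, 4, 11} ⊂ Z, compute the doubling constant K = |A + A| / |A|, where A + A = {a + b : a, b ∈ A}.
K = |A + A| / |A| = 18/6 = 3

Enumerate A + A = {a + b : a, b ∈ A}. With |A| = 6, there are |A|^2 = 36 ordered sum pairs; collecting distinct values, A + A = {-36, -33, -30, -27, -24, -21, -18, -14, -11, -8, -7, -5, -4, -1, 2, 8, 15, 22}, so |A + A| = 18. Thus K = 18/6 = 3. For comparison, the minimum possible |A + A| over all 6-element sets is 2·6 − 1 = 11 (so min K = 11/6), attained only by arithmetic progressions.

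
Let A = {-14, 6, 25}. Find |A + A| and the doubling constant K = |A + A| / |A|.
K = |A + A| / |A| = 6/3 = 2

Enumerate A + A = {a + b : a, b ∈ A}. With |A| = 3, there are |A|^2 = 9 ordered sum pairs; collecting distinct values, A + A = {-28, -8, 11, 12, 31, 50}, so |A + A| = 6. Thus K = 6/3 = 2. For comparison, the minimum possible |A + A| over all 3-element sets is 2·3 − 1 = 5 (so min K = 5/3), attained only by arithmetic progressions.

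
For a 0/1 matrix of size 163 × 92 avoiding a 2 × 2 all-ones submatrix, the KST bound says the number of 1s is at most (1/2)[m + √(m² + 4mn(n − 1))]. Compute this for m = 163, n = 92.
z(163, 92; 2, 2) ≤ (1/2)[163 + √(163² + 4·163·92·91)] = (1/2)[163 + √5485113] = 1252.5159

Kővári–Sós–Turán: let r_1, ..., r_163 be the row sums and z = Σ r_i the total number of 1s. Each pair of columns can share at most one row with both entries 1 (else a 2×2 all-ones block appears), so Σ_i C(r_i, 2) ≤ C(92, 2) = 4186. By convexity Σ_i C(r_i, 2) ≥ 163·C(z/163, 2) = z(z − 163)/(2·163), giving z² − 163z − 163·92·91 ≤ 0 and hence z ≤ (1/2)[163 + √(26569 + 4·1364636)] = (1/2)[163 + √5485113] ≈ (1/2)(163 + 2342.0318) = 1252.5159.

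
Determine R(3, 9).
R(3, 9) = 36

Lower bound: an explicit 2-colouring of K_{35} (typically a Paley-type or other structured construction) avoids a red K_3 and a blue K_9, showing R(3, 9) > 35.
Upper bound: the simple Erdős–Szekeres recurrence only gives R(3, 9) ≤ 37; the tight bound R(3, 9) ≤ 36 requires a sharper case analysis (or computer search) of 2-colourings of K_{36}.
Hence R(3, 9) = 36.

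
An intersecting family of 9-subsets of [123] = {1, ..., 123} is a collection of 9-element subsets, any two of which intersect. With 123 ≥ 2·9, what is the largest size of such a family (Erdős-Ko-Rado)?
max |F| = C(122, 8) = 962889794295

Erdős-Ko-Rado (1961): when n ≥ 2k, max |F| = C(n−1, k−1). The bound is attained by the star {A : i ∈ A} for any fixed i ∈ [n]. Here C(123−1, 9−1) = C(122, 8) = 962889794295.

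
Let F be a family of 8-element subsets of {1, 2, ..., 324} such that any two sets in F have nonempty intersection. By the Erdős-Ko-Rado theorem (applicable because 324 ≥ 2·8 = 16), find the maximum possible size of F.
max |F| = C(323, 7) = 68164763706512

The Erdős-Ko-Rado theorem states: for n ≥ 2k, an intersecting family of k-subsets of an n-element set has size at most C(n − 1, k − 1), with equality for 'star' families {A ⊆ [n] : |A| = k, i ∈ A} (fix an element i). For n = 324, k = 8: C(323, 7) = 68164763706512.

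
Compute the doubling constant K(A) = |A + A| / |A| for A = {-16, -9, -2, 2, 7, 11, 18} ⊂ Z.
K = |A + A| / |A| = 24/7

Enumerate A + A = {a + b : a, b ∈ A}. With |A| = 7, there are |A|^2 = 49 ordered sum pairs; collecting distinct values, A + A = {-32, -25, -18, -14, -11, -9, -7, -5, -4, -2, 0, 2, 4, 5, 9, 13, 14, 16, 18, 20, 22, 25, 29, 36}, so |A + A| = 24. Thus K = 24/7. For comparison, the minimum possible |A + A| over all 7-element sets is 2·7 − 1 = 13 (so min K = 13/7), attained only by arithmetic progressions.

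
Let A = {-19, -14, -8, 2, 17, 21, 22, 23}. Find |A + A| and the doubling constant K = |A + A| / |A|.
K = |A + A| / |A| = 32/8 = 4

Enumerate A + A = {a + b : a, b ∈ A}. With |A| = 8, there are |A|^2 = 64 ordered sum pairs; collecting distinct values, A + A = {-38, -33, -28, -27, -22, -17, -16, -12, -6, -2, 2, 3, 4, 7, 8, 9, 13, 14, 15, 19, 23, 24, 25, 34, 38, 39, 40, 42, 43, 44, 45, 46}, so |A + A| = 32. Thus K = 32/8 = 4. For comparison, the minimum possible |A + A| over all 8-element sets is 2·8 − 1 = 15 (so min K = 15/8), attained only by arithmetic progressions.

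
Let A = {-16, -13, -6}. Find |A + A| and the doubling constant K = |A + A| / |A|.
K = |A + A| / |A| = 6/3 = 2

Enumerate A + A = {a + b : a, b ∈ A}. With |A| = 3, there are |A|^2 = 9 ordered sum pairs; collecting distinct values, A + A = {-32, -29, -26, -22, -19, -12}, so |A + A| = 6. Thus K = 6/3 = 2. For comparison, the minimum possible |A + A| over all 3-element sets is 2·3 − 1 = 5 (so min K = 5/3), attained only by arithmetic progressions.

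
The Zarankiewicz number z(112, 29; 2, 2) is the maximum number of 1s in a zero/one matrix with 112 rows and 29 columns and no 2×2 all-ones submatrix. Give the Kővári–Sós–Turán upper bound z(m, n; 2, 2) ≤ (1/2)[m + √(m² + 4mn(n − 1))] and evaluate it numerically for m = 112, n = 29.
z(112, 29; 2, 2) ≤ (1/2)[112 + √(112² + 4·112·29·28)] = (1/2)[112 + √376320] = 362.7246

Kővári–Sós–Turán: let r_1, ..., r_112 be the row sums and z = Σ r_i the total number of 1s. Each pair of columns can share at most one row with both entries 1 (else a 2×2 all-ones block appears), so Σ_i C(r_i, 2) ≤ C(29, 2) = 406. By convexity Σ_i C(r_i, 2) ≥ 112·C(z/112, 2) = z(z − 112)/(2·112), giving z² − 112z − 112·29·28 ≤ 0 and hence z ≤ (1/2)[112 + √(12544 + 4·90944)] = (1/2)[112 + √376320] ≈ (1/2)(112 + 613.4493) = 362.7246.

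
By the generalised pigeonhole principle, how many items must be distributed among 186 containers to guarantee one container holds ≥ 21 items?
n = (21 − 1)·186 + 1 = 3721

By the generalised pigeonhole principle, to guarantee some box contains ≥ r objects we need more than (r − 1) · k objects total. Threshold: n = (r − 1) · k + 1. With r = 21 and k = 186: n = 20 · 186 + 1 = 3720 + 1 = 3721. For n = 3720 = 20 · 186, we can put exactly 20 objects in every box, avoiding 21 in any single one — so 3721 is tight.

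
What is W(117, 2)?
W(117, 2) = 117 + 1 = 118

A 2-term AP is any pair of integers, so a monochromatic 2-AP exists iff some colour is used at least twice. With 117 colours, the colouring i ↦ i on {1, ..., 117} uses each colour once, avoiding any monochromatic pair, so W(117, 2) > 117. For {1, ..., 118}, pigeonhole forces two integers of the same colour, which form a monochromatic 2-AP. Hence W(117, 2) = 118.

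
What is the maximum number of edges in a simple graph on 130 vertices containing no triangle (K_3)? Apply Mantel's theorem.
ex(130, K_3) = ⌊130^2/4⌋ = 4225

Mantel (1907): a triangle-free graph on n vertices has at most ⌊n^2/4⌋ edges, with equality for the complete bipartite graph K_{⌊n/2⌋, ⌈n/2⌉}. For n = 130: ⌊130^2/4⌋ = ⌊16900/4⌋ = 4225. The extremal graph is K_{65, 65}, which has 65·65 = 4225 edges.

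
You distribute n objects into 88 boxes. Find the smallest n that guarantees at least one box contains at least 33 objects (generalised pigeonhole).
n = (33 − 1)·88 + 1 = 2817

By the generalised pigeonhole principle, to guarantee some box contains ≥ r objects we need more than (r − 1) · k objects total. Threshold: n = (r − 1) · k + 1. With r = 33 and k = 88: n = 32 · 88 + 1 = 2816 + 1 = 2817. For n = 2816 = 32 · 88, we can put exactly 32 objects in every box, avoiding 33 in any single one — so 2817 is tight.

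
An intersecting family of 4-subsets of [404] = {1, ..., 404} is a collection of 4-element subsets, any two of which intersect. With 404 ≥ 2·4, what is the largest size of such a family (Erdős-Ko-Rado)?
max |F| = C(403, 3) = 10827401

The Erdős-Ko-Rado theorem states: for n ≥ 2k, an intersecting family of k-subsets of an n-element set has size at most C(n − 1, k − 1), with equality for 'star' families {A ⊆ [n] : |A| = k, i ∈ A} (fix an element i). For n = 404, k = 4: C(403, 3) = 10827401.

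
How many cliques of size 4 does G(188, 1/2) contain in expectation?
E[# K_4] = C(188, 4) · (1/2)^C(4, 2) = 50404915 / 2^6 = 787576.796875

For each 4-subset S of vertices (there are C(188, 4) = 50404915 such S), let X_S = 1 if S induces a K_4 (all C(4, 2) = 6 edges present). Then P(X_S = 1) = (1/2)^6 = 1/64. By linearity of expectation, E[# K_4] = C(188, 4) · (1/2)^6 = 50404915 / 64 = 787576.796875.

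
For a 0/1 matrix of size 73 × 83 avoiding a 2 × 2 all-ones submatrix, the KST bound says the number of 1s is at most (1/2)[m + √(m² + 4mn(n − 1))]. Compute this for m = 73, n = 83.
z(73, 83; 2, 2) ≤ (1/2)[73 + √(73² + 4·73·83·82)] = (1/2)[73 + √1992681] = 742.3118

Kővári–Sós–Turán: let r_1, ..., r_73 be the row sums and z = Σ r_i the total number of 1s. Each pair of columns can share at most one row with both entries 1 (else a 2×2 all-ones block appears), so Σ_i C(r_i, 2) ≤ C(83, 2) = 3403. By convexity Σ_i C(r_i, 2) ≥ 73·C(z/73, 2) = z(z − 73)/(2·73), giving z² − 73z − 73·83·82 ≤ 0 and hence z ≤ (1/2)[73 + √(5329 + 4·496838)] = (1/2)[73 + √1992681] ≈ (1/2)(73 + 1411.6235) = 742.3118.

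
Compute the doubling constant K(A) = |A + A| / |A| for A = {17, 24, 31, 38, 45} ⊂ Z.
K = |A + A| / |A| = 9/5

Enumerate A + A = {a + b : a, b ∈ A}. With |A| = 5, there are |A|^2 = 25 ordered sum pairs; collecting distinct values, A + A = {34, 41, 48, 55, 62, 69, 76, 83, 90}, so |A + A| = 9. Thus K = 9/5. Here |A + A| = 2|A| − 1 = 9, the minimum possible — so K = 9/5 is minimal, which holds iff A is an arithmetic progression.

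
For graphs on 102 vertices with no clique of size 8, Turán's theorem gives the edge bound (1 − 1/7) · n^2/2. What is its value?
Turán density bound = (6/7) · 102^2/2 = 31212/7 ≈ 4458.8571

Turán's theorem: ex(n, K_{r+1}) is achieved by the complete r-partite Turán graph T(n, r) with parts as balanced as possible, and is at most (1 − 1/r) · n^2/2. For r = 7, n = 102: the density bound is (6/7) · 10404/2 = 31212/7 ≈ 4458.8571. The integer-valued extremum is e(T(102, 7)) = 4458, which is strictly less than the density bound 31212/7 since 7 ∤ 102 (the parts of T(102, 7) cannot all be equal).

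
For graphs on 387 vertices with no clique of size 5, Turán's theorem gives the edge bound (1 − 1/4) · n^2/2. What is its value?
Turán density bound = (3/4) · 387^2/2 = 449307/8 ≈ 56163.375

Turán's theorem: ex(n, K_{r+1}) is achieved by the complete r-partite Turán graph T(n, r) with parts as balanced as possible, and is at most (1 − 1/r) · n^2/2. For r = 4, n = 387: the density bound is (3/4) · 149769/2 = 449307/8 ≈ 56163.375. The integer-valued extremum is e(T(387, 4)) = 56163, which is strictly less than the density bound 449307/8 since 4 ∤ 387 (the parts of T(387, 4) cannot all be equal).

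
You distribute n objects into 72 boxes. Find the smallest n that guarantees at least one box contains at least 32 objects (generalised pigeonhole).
n = (32 − 1)·72 + 1 = 2233

By the generalised pigeonhole principle, to guarantee some box contains ≥ r objects we need more than (r − 1) · k objects total. Threshold: n = (r − 1) · k + 1. With r = 32 and k = 72: n = 31 · 72 + 1 = 2232 + 1 = 2233. For n = 2232 = 31 · 72, we can put exactly 31 objects in every box, avoiding 32 in any single one — so 2233 is tight.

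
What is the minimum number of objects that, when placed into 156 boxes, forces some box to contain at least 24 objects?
n = (24 − 1)·156 + 1 = 3589

By the generalised pigeonhole principle, to guarantee some box contains ≥ r objects we need more than (r − 1) · k objects total. Threshold: n = (r − 1) · k + 1. With r = 24 and k = 156: n = 23 · 156 + 1 = 3588 + 1 = 3589. For n = 3588 = 23 · 156, we can put exactly 23 objects in every box, avoiding 24 in any single one — so 3589 is tight.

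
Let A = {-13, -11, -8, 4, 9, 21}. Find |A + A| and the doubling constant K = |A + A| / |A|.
K = |A + A| / |A| = 18/6 = 3

Enumerate A + A = {a + b : a, b ∈ A}. With |A| = 6, there are |A|^2 = 36 ordered sum pairs; collecting distinct values, A + A = {-26, -24, -22, -21, -19, -16, -9, -7, -4, -2, 1, 8, 10, 13, 18, 25, 30, 42}, so |A + A| = 18. Thus K = 18/6 = 3. For comparison, the minimum possible |A + A| over all 6-element sets is 2·6 − 1 = 11 (so min K = 11/6), attained only by arithmetic progressions.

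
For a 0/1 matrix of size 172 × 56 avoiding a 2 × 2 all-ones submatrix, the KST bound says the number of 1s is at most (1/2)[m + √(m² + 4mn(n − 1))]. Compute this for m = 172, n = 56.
z(172, 56; 2, 2) ≤ (1/2)[172 + √(172² + 4·172·56·55)] = (1/2)[172 + √2148624] = 818.9093

Kővári–Sós–Turán: let r_1, ..., r_172 be the row sums and z = Σ r_i the total number of 1s. Each pair of columns can share at most one row with both entries 1 (else a 2×2 all-ones block appears), so Σ_i C(r_i, 2) ≤ C(56, 2) = 1540. By convexity Σ_i C(r_i, 2) ≥ 172·C(z/172, 2) = z(z − 172)/(2·172), giving z² − 172z − 172·56·55 ≤ 0 and hence z ≤ (1/2)[172 + √(29584 + 4·529760)] = (1/2)[172 + √2148624] ≈ (1/2)(172 + 1465.8185) = 818.9093.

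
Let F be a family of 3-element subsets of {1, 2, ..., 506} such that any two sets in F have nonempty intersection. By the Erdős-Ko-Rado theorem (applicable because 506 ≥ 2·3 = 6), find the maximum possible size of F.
max |F| = C(505, 2) = 127260

The Erdős-Ko-Rado theorem states: for n ≥ 2k, an intersecting family of k-subsets of an n-element set has size at most C(n − 1, k − 1), with equality for 'star' families {A ⊆ [n] : |A| = k, i ∈ A} (fix an element i). For n = 506, k = 3: C(505, 2) = 127260.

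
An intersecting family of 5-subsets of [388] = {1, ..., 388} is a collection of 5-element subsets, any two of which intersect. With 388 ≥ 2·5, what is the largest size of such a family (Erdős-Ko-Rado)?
max |F| = C(387, 4) = 920193120

Erdős-Ko-Rado (1961): when n ≥ 2k, max |F| = C(n−1, k−1). The bound is attained by the star {A : i ∈ A} for any fixed i ∈ [n]. Here C(388−1, 5−1) = C(387, 4) = 920193120.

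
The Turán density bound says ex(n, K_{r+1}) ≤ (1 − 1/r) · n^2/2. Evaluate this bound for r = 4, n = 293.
Turán density bound = (3/4) · 293^2/2 = 257547/8 ≈ 32193.375

Turán's theorem: ex(n, K_{r+1}) is achieved by the complete r-partite Turán graph T(n, r) with parts as balanced as possible, and is at most (1 − 1/r) · n^2/2. For r = 4, n = 293: the density bound is (3/4) · 85849/2 = 257547/8 ≈ 32193.375. The integer-valued extremum is e(T(293, 4)) = 32193, which is strictly less than the density bound 257547/8 since 4 ∤ 293 (the parts of T(293, 4) cannot all be equal).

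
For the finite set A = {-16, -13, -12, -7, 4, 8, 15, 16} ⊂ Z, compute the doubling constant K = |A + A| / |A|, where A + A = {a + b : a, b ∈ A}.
K = |A + A| / |A| = 33/8

Enumerate A + A = {a + b : a, b ∈ A}. With |A| = 8, there are |A|^2 = 64 ordered sum pairs; collecting distinct values, A + A = {-32, -29, -28, -26, -25, -24, -23, -20, -19, -14, -12, -9, -8, -5, -4, -3, -1, 0, 1, 2, 3, 4, 8, 9, 12, 16, 19, 20, 23, 24, 30, 31, 32}, so |A + A| = 33. Thus K = 33/8. For comparison, the minimum possible |A + A| over all 8-element sets is 2·8 − 1 = 15 (so min K = 15/8), attained only by arithmetic progressions.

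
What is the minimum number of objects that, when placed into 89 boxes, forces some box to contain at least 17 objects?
n = (17 − 1)·89 + 1 = 1425

By the generalised pigeonhole principle, to guarantee some box contains ≥ r objects we need more than (r − 1) · k objects total. Threshold: n = (r − 1) · k + 1. With r = 17 and k = 89: n = 16 · 89 + 1 = 1424 + 1 = 1425. For n = 1424 = 16 · 89, we can put exactly 16 objects in every box, avoiding 17 in any single one — so 1425 is tight.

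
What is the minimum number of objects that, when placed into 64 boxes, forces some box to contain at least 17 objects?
n = (17 − 1)·64 + 1 = 1025

By the generalised pigeonhole principle, to guarantee some box contains ≥ r objects we need more than (r − 1) · k objects total. Threshold: n = (r − 1) · k + 1. With r = 17 and k = 64: n = 16 · 64 + 1 = 1024 + 1 = 1025. For n = 1024 = 16 · 64, we can put exactly 16 objects in every box, avoiding 17 in any single one — so 1025 is tight.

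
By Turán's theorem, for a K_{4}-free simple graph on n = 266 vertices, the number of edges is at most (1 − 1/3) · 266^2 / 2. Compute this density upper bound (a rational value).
Turán density bound = (2/3) · 266^2/2 = 70756/3 ≈ 23585.3333

Turán's theorem: ex(n, K_{r+1}) is achieved by the complete r-partite Turán graph T(n, r) with parts as balanced as possible, and is at most (1 − 1/r) · n^2/2. For r = 3, n = 266: the density bound is (2/3) · 70756/2 = 70756/3 ≈ 23585.3333. The integer-valued extremum is e(T(266, 3)) = 23585, which is strictly less than the density bound 70756/3 since 3 ∤ 266 (the parts of T(266, 3) cannot all be equal).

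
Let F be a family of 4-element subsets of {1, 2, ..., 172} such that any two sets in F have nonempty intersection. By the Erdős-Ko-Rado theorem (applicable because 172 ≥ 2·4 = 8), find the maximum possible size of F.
max |F| = C(171, 3) = 818805

The Erdős-Ko-Rado theorem states: for n ≥ 2k, an intersecting family of k-subsets of an n-element set has size at most C(n − 1, k − 1), with equality for 'star' families {A ⊆ [n] : |A| = k, i ∈ A} (fix an element i). For n = 172, k = 4: C(171, 3) = 818805.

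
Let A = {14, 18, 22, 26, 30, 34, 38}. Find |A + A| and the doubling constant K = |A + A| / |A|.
K = |A + A| / |A| = 13/7

Enumerate A + A = {a + b : a, b ∈ A}. With |A| = 7, there are |A|^2 = 49 ordered sum pairs; collecting distinct values, A + A = {28, 32, 36, 40, 44, 48, 52, 56, 60, 64, 68, 72, 76}, so |A + A| = 13. Thus K = 13/7. Here |A + A| = 2|A| − 1 = 13, the minimum possible — so K = 13/7 is minimal, which holds iff A is an arithmetic progression.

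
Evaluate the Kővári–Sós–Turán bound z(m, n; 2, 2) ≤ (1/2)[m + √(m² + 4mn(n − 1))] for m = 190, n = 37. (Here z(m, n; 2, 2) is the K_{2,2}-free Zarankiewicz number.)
z(190, 37; 2, 2) ≤ (1/2)[190 + √(190² + 4·190·37·36)] = (1/2)[190 + √1048420] = 606.9619

Kővári–Sós–Turán: let r_1, ..., r_190 be the row sums and z = Σ r_i the total number of 1s. Each pair of columns can share at most one row with both entries 1 (else a 2×2 all-ones block appears), so Σ_i C(r_i, 2) ≤ C(37, 2) = 666. By convexity Σ_i C(r_i, 2) ≥ 190·C(z/190, 2) = z(z − 190)/(2·190), giving z² − 190z − 190·37·36 ≤ 0 and hence z ≤ (1/2)[190 + √(36100 + 4·253080)] = (1/2)[190 + √1048420] ≈ (1/2)(190 + 1023.9238) = 606.9619.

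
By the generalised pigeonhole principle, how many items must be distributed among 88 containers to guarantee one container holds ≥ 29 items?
n = (29 − 1)·88 + 1 = 2465

By the generalised pigeonhole principle, to guarantee some box contains ≥ r objects we need more than (r − 1) · k objects total. Threshold: n = (r − 1) · k + 1. With r = 29 and k = 88: n = 28 · 88 + 1 = 2464 + 1 = 2465. For n = 2464 = 28 · 88, we can put exactly 28 objects in every box, avoiding 29 in any single one — so 2465 is tight.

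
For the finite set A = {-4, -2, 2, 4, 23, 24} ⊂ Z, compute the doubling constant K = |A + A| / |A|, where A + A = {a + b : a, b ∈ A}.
K = |A + A| / |A| = 20/6 = 10/3

Enumerate A + A = {a + b : a, b ∈ A}. With |A| = 6, there are |A|^2 = 36 ordered sum pairs; collecting distinct values, A + A = {-8, -6, -4, -2, 0, 2, 4, 6, 8, 19, 20, 21, 22, 25, 26, 27, 28, 46, 47, 48}, so |A + A| = 20. Thus K = 20/6 = 10/3. For comparison, the minimum possible |A + A| over all 6-element sets is 2·6 − 1 = 11 (so min K = 11/6), attained only by arithmetic progressions.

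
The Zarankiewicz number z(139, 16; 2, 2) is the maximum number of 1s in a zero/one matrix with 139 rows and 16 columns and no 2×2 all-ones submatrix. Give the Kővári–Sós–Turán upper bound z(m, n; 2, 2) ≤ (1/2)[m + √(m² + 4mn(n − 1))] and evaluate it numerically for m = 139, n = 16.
z(139, 16; 2, 2) ≤ (1/2)[139 + √(139² + 4·139·16·15)] = (1/2)[139 + √152761] = 264.9233

Kővári–Sós–Turán: let r_1, ..., r_139 be the row sums and z = Σ r_i the total number of 1s. Each pair of columns can share at most one row with both entries 1 (else a 2×2 all-ones block appears), so Σ_i C(r_i, 2) ≤ C(16, 2) = 120. By convexity Σ_i C(r_i, 2) ≥ 139·C(z/139, 2) = z(z − 139)/(2·139), giving z² − 139z − 139·16·15 ≤ 0 and hence z ≤ (1/2)[139 + √(19321 + 4·33360)] = (1/2)[139 + √152761] ≈ (1/2)(139 + 390.8465) = 264.9233.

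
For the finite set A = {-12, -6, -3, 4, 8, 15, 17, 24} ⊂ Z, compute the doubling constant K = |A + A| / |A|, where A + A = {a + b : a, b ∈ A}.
K = |A + A| / |A| = 31/8

Enumerate A + A = {a + b : a, b ∈ A}. With |A| = 8, there are |A|^2 = 64 ordered sum pairs; collecting distinct values, A + A = {-24, -18, -15, -12, -9, -8, -6, -4, -2, 1, 2, 3, 5, 8, 9, 11, 12, 14, 16, 18, 19, 21, 23, 25, 28, 30, 32, 34, 39, 41, 48}, so |A + A| = 31. Thus K = 31/8. For comparison, the minimum possible |A + A| over all 8-element sets is 2·8 − 1 = 15 (so min K = 15/8), attained only by arithmetic progressions.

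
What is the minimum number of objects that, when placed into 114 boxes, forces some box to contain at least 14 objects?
n = (14 − 1)·114 + 1 = 1483

By the generalised pigeonhole principle, to guarantee some box contains ≥ r objects we need more than (r − 1) · k objects total. Threshold: n = (r − 1) · k + 1. With r = 14 and k = 114: n = 13 · 114 + 1 = 1482 + 1 = 1483. For n = 1482 = 13 · 114, we can put exactly 13 objects in every box, avoiding 14 in any single one — so 1483 is tight.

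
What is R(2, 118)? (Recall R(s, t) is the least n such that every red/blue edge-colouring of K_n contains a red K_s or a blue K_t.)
R(2, 118) = 118

R(2, k) = k for all k ≥ 2: in a 2-colouring of K_k, either some edge is red (a red K_2) or all edges are blue (a blue K_k). And K_{117} coloured all-blue has no blue K_118, so R(2, 118) > 117. Hence R(2, 118) = 118.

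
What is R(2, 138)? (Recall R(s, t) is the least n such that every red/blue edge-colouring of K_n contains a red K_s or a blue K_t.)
R(2, 138) = 138

R(2, k) = k for all k ≥ 2: in a 2-colouring of K_k, either some edge is red (a red K_2) or all edges are blue (a blue K_k). And K_{137} coloured all-blue has no blue K_138, so R(2, 138) > 137. Hence R(2, 138) = 138.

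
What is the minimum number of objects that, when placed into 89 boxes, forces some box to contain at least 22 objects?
n = (22 − 1)·89 + 1 = 1870

By the generalised pigeonhole principle, to guarantee some box contains ≥ r objects we need more than (r − 1) · k objects total. Threshold: n = (r − 1) · k + 1. With r = 22 and k = 89: n = 21 · 89 + 1 = 1869 + 1 = 1870. For n = 1869 = 21 · 89, we can put exactly 21 objects in every box, avoiding 22 in any single one — so 1870 is tight.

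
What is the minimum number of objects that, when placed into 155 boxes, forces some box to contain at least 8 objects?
n = (8 − 1)·155 + 1 = 1086

By the generalised pigeonhole principle, to guarantee some box contains ≥ r objects we need more than (r − 1) · k objects total. Threshold: n = (r − 1) · k + 1. With r = 8 and k = 155: n = 7 · 155 + 1 = 1085 + 1 = 1086. For n = 1085 = 7 · 155, we can put exactly 7 objects in every box, avoiding 8 in any single one — so 1086 is tight.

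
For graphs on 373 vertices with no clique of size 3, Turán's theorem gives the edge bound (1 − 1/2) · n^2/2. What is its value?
Turán density bound = (1/2) · 373^2/2 = 139129/4 ≈ 34782.25

Turán's theorem: ex(n, K_{r+1}) is achieved by the complete r-partite Turán graph T(n, r) with parts as balanced as possible, and is at most (1 − 1/r) · n^2/2. For r = 2, n = 373: the density bound is (1/2) · 139129/2 = 139129/4 ≈ 34782.25. The integer-valued extremum is e(T(373, 2)) = 34782, which is strictly less than the density bound 139129/4 since 2 ∤ 373 (the parts of T(373, 2) cannot all be equal).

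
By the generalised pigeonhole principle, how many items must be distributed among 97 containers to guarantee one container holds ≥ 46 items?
n = (46 − 1)·97 + 1 = 4366

By the generalised pigeonhole principle, to guarantee some box contains ≥ r objects we need more than (r − 1) · k objects total. Threshold: n = (r − 1) · k + 1. With r = 46 and k = 97: n = 45 · 97 + 1 = 4365 + 1 = 4366. For n = 4365 = 45 · 97, we can put exactly 45 objects in every box, avoiding 46 in any single one — so 4366 is tight.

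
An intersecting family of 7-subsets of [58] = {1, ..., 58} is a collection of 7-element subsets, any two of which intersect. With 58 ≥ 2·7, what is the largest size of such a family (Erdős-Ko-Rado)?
max |F| = C(57, 6) = 36288252

Erdős-Ko-Rado (1961): when n ≥ 2k, max |F| = C(n−1, k−1). The bound is attained by the star {A : i ∈ A} for any fixed i ∈ [n]. Here C(58−1, 7−1) = C(57, 6) = 36288252.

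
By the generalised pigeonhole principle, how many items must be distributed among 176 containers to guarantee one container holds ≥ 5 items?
n = (5 − 1)·176 + 1 = 705

By the generalised pigeonhole principle, to guarantee some box contains ≥ r objects we need more than (r − 1) · k objects total. Threshold: n = (r − 1) · k + 1. With r = 5 and k = 176: n = 4 · 176 + 1 = 704 + 1 = 705. For n = 704 = 4 · 176, we can put exactly 4 objects in every box, avoiding 5 in any single one — so 705 is tight.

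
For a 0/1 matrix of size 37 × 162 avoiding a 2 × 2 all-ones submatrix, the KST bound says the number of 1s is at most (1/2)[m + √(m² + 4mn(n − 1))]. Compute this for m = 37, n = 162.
z(37, 162; 2, 2) ≤ (1/2)[37 + √(37² + 4·37·162·161)] = (1/2)[37 + √3861505] = 1001.0356

Kővári–Sós–Turán: let r_1, ..., r_37 be the row sums and z = Σ r_i the total number of 1s. Each pair of columns can share at most one row with both entries 1 (else a 2×2 all-ones block appears), so Σ_i C(r_i, 2) ≤ C(162, 2) = 13041. By convexity Σ_i C(r_i, 2) ≥ 37·C(z/37, 2) = z(z − 37)/(2·37), giving z² − 37z − 37·162·161 ≤ 0 and hence z ≤ (1/2)[37 + √(1369 + 4·965034)] = (1/2)[37 + √3861505] ≈ (1/2)(37 + 1965.0712) = 1001.0356.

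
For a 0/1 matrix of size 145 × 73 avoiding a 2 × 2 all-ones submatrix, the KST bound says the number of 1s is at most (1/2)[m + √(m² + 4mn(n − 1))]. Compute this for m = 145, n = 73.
z(145, 73; 2, 2) ≤ (1/2)[145 + √(145² + 4·145·73·72)] = (1/2)[145 + √3069505] = 948.5001

Kővári–Sós–Turán: let r_1, ..., r_145 be the row sums and z = Σ r_i the total number of 1s. Each pair of columns can share at most one row with both entries 1 (else a 2×2 all-ones block appears), so Σ_i C(r_i, 2) ≤ C(73, 2) = 2628. By convexity Σ_i C(r_i, 2) ≥ 145·C(z/145, 2) = z(z − 145)/(2·145), giving z² − 145z − 145·73·72 ≤ 0 and hence z ≤ (1/2)[145 + √(21025 + 4·762120)] = (1/2)[145 + √3069505] ≈ (1/2)(145 + 1752.0003) = 948.5001.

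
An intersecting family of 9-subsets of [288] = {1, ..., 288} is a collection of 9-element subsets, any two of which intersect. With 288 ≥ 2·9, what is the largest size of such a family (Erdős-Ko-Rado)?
max |F| = C(287, 8) = 1034642946982645

The Erdős-Ko-Rado theorem states: for n ≥ 2k, an intersecting family of k-subsets of an n-element set has size at most C(n − 1, k − 1), with equality for 'star' families {A ⊆ [n] : |A| = k, i ∈ A} (fix an element i). For n = 288, k = 9: C(287, 8) = 1034642946982645.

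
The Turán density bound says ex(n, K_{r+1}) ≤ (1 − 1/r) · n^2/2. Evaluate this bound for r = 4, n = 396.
Turán density bound = (3/4) · 396^2/2 = 58806

Turán's theorem: ex(n, K_{r+1}) is achieved by the complete r-partite Turán graph T(n, r) with parts as balanced as possible, and is at most (1 − 1/r) · n^2/2. For r = 4, n = 396: the density bound is (3/4) · 156816/2 = 58806. Since 4 ∣ 396, the Turán graph T(396, 4) has parts of equal size 99, and its edge count e(T(396, 4)) = 58806 attains the density bound exactly.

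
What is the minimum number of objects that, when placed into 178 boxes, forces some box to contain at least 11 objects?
n = (11 − 1)·178 + 1 = 1781

By the generalised pigeonhole principle, to guarantee some box contains ≥ r objects we need more than (r − 1) · k objects total. Threshold: n = (r − 1) · k + 1. With r = 11 and k = 178: n = 10 · 178 + 1 = 1780 + 1 = 1781. For n = 1780 = 10 · 178, we can put exactly 10 objects in every box, avoiding 11 in any single one — so 1781 is tight.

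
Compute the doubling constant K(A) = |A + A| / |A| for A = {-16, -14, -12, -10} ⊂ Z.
K = |A + A| / |A| = 7/4

Enumerate A + A = {a + b : a, b ∈ A}. With |A| = 4, there are |A|^2 = 16 ordered sum pairs; collecting distinct values, A + A = {-32, -30, -28, -26, -24, -22, -20}, so |A + A| = 7. Thus K = 7/4. Here |A + A| = 2|A| − 1 = 7, the minimum possible — so K = 7/4 is minimal, which holds iff A is an arithmetic progression.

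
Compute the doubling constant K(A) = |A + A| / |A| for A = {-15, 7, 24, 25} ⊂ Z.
K = |A + A| / |A| = 10/4 = 5/2

Enumerate A + A = {a + b : a, b ∈ A}. With |A| = 4, there are |A|^2 = 16 ordered sum pairs; collecting distinct values, A + A = {-30, -8, 9, 10, 14, 31, 32, 48, 49, 50}, so |A + A| = 10. Thus K = 10/4 = 5/2. For comparison, the minimum possible |A + A| over all 4-element sets is 2·4 − 1 = 7 (so min K = 7/4), attained only by arithmetic progressions.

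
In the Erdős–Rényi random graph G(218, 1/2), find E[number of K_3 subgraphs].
E[# K_3] = C(218, 3) · (1/2)^C(3, 2) = 1703016 / 2^3 = 212877

For each 3-subset S of vertices (there are C(218, 3) = 1703016 such S), let X_S = 1 if S induces a K_3 (all C(3, 2) = 3 edges present). Then P(X_S = 1) = (1/2)^3 = 1/8. By linearity of expectation, E[# K_3] = C(218, 3) · (1/2)^3 = 1703016 / 8 = 212877.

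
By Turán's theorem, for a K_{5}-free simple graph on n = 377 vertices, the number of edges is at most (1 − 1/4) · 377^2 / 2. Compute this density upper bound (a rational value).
Turán density bound = (3/4) · 377^2/2 = 426387/8 ≈ 53298.375

Turán's theorem: ex(n, K_{r+1}) is achieved by the complete r-partite Turán graph T(n, r) with parts as balanced as possible, and is at most (1 − 1/r) · n^2/2. For r = 4, n = 377: the density bound is (3/4) · 142129/2 = 426387/8 ≈ 53298.375. The integer-valued extremum is e(T(377, 4)) = 53298, which is strictly less than the density bound 426387/8 since 4 ∤ 377 (the parts of T(377, 4) cannot all be equal).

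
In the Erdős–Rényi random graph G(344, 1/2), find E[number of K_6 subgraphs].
E[# K_6] = C(344, 6) · (1/2)^C(6, 2) = 2202820789092 / 2^15 = 550705197273/8192 ≈ 67224755.526489

For each 6-subset S of vertices (there are C(344, 6) = 2202820789092 such S), let X_S = 1 if S induces a K_6 (all C(6, 2) = 15 edges present). Then P(X_S = 1) = (1/2)^15 = 1/32768. By linearity of expectation, E[# K_6] = C(344, 6) · (1/2)^15 = 2202820789092 / 32768 = 550705197273/8192 ≈ 67224755.526489.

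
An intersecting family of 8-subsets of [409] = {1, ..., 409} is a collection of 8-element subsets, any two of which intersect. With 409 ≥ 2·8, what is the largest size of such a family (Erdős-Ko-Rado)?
max |F| = C(408, 7) = 354582711702648

The Erdős-Ko-Rado theorem states: for n ≥ 2k, an intersecting family of k-subsets of an n-element set has size at most C(n − 1, k − 1), with equality for 'star' families {A ⊆ [n] : |A| = k, i ∈ A} (fix an element i). For n = 409, k = 8: C(408, 7) = 354582711702648.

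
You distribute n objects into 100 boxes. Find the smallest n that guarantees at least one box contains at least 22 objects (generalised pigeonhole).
n = (22 − 1)·100 + 1 = 2101

By the generalised pigeonhole principle, to guarantee some box contains ≥ r objects we need more than (r − 1) · k objects total. Threshold: n = (r − 1) · k + 1. With r = 22 and k = 100: n = 21 · 100 + 1 = 2100 + 1 = 2101. For n = 2100 = 21 · 100, we can put exactly 21 objects in every box, avoiding 22 in any single one — so 2101 is tight.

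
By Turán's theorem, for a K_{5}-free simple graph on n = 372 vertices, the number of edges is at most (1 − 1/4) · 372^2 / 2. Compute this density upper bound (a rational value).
Turán density bound = (3/4) · 372^2/2 = 51894

Turán's theorem: ex(n, K_{r+1}) is achieved by the complete r-partite Turán graph T(n, r) with parts as balanced as possible, and is at most (1 − 1/r) · n^2/2. For r = 4, n = 372: the density bound is (3/4) · 138384/2 = 51894. Since 4 ∣ 372, the Turán graph T(372, 4) has parts of equal size 93, and its edge count e(T(372, 4)) = 51894 attains the density bound exactly.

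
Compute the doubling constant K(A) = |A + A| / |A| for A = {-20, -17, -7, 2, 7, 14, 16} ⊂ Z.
K = |A + A| / |A| = 27/7

Enumerate A + A = {a + b : a, b ∈ A}. With |A| = 7, there are |A|^2 = 49 ordered sum pairs; collecting distinct values, A + A = {-40, -37, -34, -27, -24, -18, -15, -14, -13, -10, -6, -5, -4, -3, -1, 0, 4, 7, 9, 14, 16, 18, 21, 23, 28, 30, 32}, so |A + A| = 27. Thus K = 27/7. For comparison, the minimum possible |A + A| over all 7-element sets is 2·7 − 1 = 13 (so min K = 13/7), attained only by arithmetic progressions.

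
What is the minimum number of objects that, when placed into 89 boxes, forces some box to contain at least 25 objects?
n = (25 − 1)·89 + 1 = 2137

By the generalised pigeonhole principle, to guarantee some box contains ≥ r objects we need more than (r − 1) · k objects total. Threshold: n = (r − 1) · k + 1. With r = 25 and k = 89: n = 24 · 89 + 1 = 2136 + 1 = 2137. For n = 2136 = 24 · 89, we can put exactly 24 objects in every box, avoiding 25 in any single one — so 2137 is tight.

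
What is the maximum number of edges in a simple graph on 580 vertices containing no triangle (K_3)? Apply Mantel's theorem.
ex(580, K_3) = ⌊580^2/4⌋ = 84100

Mantel (1907): a triangle-free graph on n vertices has at most ⌊n^2/4⌋ edges, with equality for the complete bipartite graph K_{⌊n/2⌋, ⌈n/2⌉}. For n = 580: ⌊580^2/4⌋ = ⌊336400/4⌋ = 84100. The extremal graph is K_{290, 290}, which has 290·290 = 84100 edges.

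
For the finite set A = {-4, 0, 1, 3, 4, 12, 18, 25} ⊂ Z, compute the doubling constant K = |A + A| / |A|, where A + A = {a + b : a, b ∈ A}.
K = |A + A| / |A| = 32/8 = 4

Enumerate A + A = {a + b : a, b ∈ A}. With |A| = 8, there are |A|^2 = 64 ordered sum pairs; collecting distinct values, A + A = {-8, -4, -3, -1, 0, 1, 2, 3, 4, 5, 6, 7, 8, 12, 13, 14, 15, 16, 18, 19, 21, 22, 24, 25, 26, 28, 29, 30, 36, 37, 43, 50}, so |A + A| = 32. Thus K = 32/8 = 4. For comparison, the minimum possible |A + A| over all 8-element sets is 2·8 − 1 = 15 (so min K = 15/8), attained only by arithmetic progressions.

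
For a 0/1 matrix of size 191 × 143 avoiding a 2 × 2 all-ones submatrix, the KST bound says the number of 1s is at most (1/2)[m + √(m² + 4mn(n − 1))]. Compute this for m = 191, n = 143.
z(191, 143; 2, 2) ≤ (1/2)[191 + √(191² + 4·191·143·142)] = (1/2)[191 + √15550265] = 2067.1912

Kővári–Sós–Turán: let r_1, ..., r_191 be the row sums and z = Σ r_i the total number of 1s. Each pair of columns can share at most one row with both entries 1 (else a 2×2 all-ones block appears), so Σ_i C(r_i, 2) ≤ C(143, 2) = 10153. By convexity Σ_i C(r_i, 2) ≥ 191·C(z/191, 2) = z(z − 191)/(2·191), giving z² − 191z − 191·143·142 ≤ 0 and hence z ≤ (1/2)[191 + √(36481 + 4·3878446)] = (1/2)[191 + √15550265] ≈ (1/2)(191 + 3943.3824) = 2067.1912.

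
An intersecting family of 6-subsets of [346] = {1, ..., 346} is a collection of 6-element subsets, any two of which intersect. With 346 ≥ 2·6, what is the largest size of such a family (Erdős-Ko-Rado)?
max |F| = C(345, 5) = 39561331194

The Erdős-Ko-Rado theorem states: for n ≥ 2k, an intersecting family of k-subsets of an n-element set has size at most C(n − 1, k − 1), with equality for 'star' families {A ⊆ [n] : |A| = k, i ∈ A} (fix an element i). For n = 346, k = 6: C(345, 5) = 39561331194.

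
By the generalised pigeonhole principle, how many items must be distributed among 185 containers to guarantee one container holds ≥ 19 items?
n = (19 − 1)·185 + 1 = 3331

By the generalised pigeonhole principle, to guarantee some box contains ≥ r objects we need more than (r − 1) · k objects total. Threshold: n = (r − 1) · k + 1. With r = 19 and k = 185: n = 18 · 185 + 1 = 3330 + 1 = 3331. For n = 3330 = 18 · 185, we can put exactly 18 objects in every box, avoiding 19 in any single one — so 3331 is tight.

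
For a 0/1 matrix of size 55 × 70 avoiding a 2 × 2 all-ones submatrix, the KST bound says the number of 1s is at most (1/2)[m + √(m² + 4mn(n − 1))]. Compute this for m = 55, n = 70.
z(55, 70; 2, 2) ≤ (1/2)[55 + √(55² + 4·55·70·69)] = (1/2)[55 + √1065625] = 543.6456

Kővári–Sós–Turán: let r_1, ..., r_55 be the row sums and z = Σ r_i the total number of 1s. Each pair of columns can share at most one row with both entries 1 (else a 2×2 all-ones block appears), so Σ_i C(r_i, 2) ≤ C(70, 2) = 2415. By convexity Σ_i C(r_i, 2) ≥ 55·C(z/55, 2) = z(z − 55)/(2·55), giving z² − 55z − 55·70·69 ≤ 0 and hence z ≤ (1/2)[55 + √(3025 + 4·265650)] = (1/2)[55 + √1065625] ≈ (1/2)(55 + 1032.2911) = 543.6456.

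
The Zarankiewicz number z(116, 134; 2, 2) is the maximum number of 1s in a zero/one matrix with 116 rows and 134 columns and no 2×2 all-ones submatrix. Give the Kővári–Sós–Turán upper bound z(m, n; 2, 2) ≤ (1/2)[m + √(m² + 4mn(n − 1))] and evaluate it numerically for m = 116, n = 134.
z(116, 134; 2, 2) ≤ (1/2)[116 + √(116² + 4·116·134·133)] = (1/2)[116 + √8282864] = 1496.9983

Kővári–Sós–Turán: let r_1, ..., r_116 be the row sums and z = Σ r_i the total number of 1s. Each pair of columns can share at most one row with both entries 1 (else a 2×2 all-ones block appears), so Σ_i C(r_i, 2) ≤ C(134, 2) = 8911. By convexity Σ_i C(r_i, 2) ≥ 116·C(z/116, 2) = z(z − 116)/(2·116), giving z² − 116z − 116·134·133 ≤ 0 and hence z ≤ (1/2)[116 + √(13456 + 4·2067352)] = (1/2)[116 + √8282864] ≈ (1/2)(116 + 2877.9965) = 1496.9983.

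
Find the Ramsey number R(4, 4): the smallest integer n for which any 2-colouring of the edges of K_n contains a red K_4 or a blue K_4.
R(4, 4) = 18

Lower bound: an explicit 2-colouring of K_{17} (typically a Paley-type or other structured construction) avoids a red K_4 and a blue K_4, showing R(4, 4) > 17.
Upper bound: the Erdős–Szekeres recurrence R(r, t') ≤ R(r−1, t') + R(r, t'−1) yields R(4, 4) ≤ 18.
Hence R(4, 4) = 18.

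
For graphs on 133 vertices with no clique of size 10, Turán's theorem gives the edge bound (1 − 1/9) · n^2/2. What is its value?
Turán density bound = (8/9) · 133^2/2 = 70756/9 ≈ 7861.7778

Turán's theorem: ex(n, K_{r+1}) is achieved by the complete r-partite Turán graph T(n, r) with parts as balanced as possible, and is at most (1 − 1/r) · n^2/2. For r = 9, n = 133: the density bound is (8/9) · 17689/2 = 70756/9 ≈ 7861.7778. The integer-valued extremum is e(T(133, 9)) = 7861, which is strictly less than the density bound 70756/9 since 9 ∤ 133 (the parts of T(133, 9) cannot all be equal).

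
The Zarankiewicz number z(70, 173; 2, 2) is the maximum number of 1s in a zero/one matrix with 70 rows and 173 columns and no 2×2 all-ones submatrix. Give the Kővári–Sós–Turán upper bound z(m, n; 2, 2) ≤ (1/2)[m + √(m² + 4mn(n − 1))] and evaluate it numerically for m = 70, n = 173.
z(70, 173; 2, 2) ≤ (1/2)[70 + √(70² + 4·70·173·172)] = (1/2)[70 + √8336580] = 1478.6568

Kővári–Sós–Turán: let r_1, ..., r_70 be the row sums and z = Σ r_i the total number of 1s. Each pair of columns can share at most one row with both entries 1 (else a 2×2 all-ones block appears), so Σ_i C(r_i, 2) ≤ C(173, 2) = 14878. By convexity Σ_i C(r_i, 2) ≥ 70·C(z/70, 2) = z(z − 70)/(2·70), giving z² − 70z − 70·173·172 ≤ 0 and hence z ≤ (1/2)[70 + √(4900 + 4·2082920)] = (1/2)[70 + √8336580] ≈ (1/2)(70 + 2887.3136) = 1478.6568.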